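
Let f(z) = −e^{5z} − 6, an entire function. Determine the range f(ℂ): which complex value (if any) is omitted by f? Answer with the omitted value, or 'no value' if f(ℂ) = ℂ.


Little Picard bounds the complement of f(ℂ) to at most one point.
e^{5z} is never zero on ℂ, so -1·e^{5z} takes every value in ℂ ∖ {0}. Adding -6 shifts the range to ℂ ∖ {-6}. Thus f omits exactly the value -6.

Omitted value: -6.


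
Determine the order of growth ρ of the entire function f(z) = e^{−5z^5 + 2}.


|e^{−5z^5 + 2}| = e^{Re(-5·z^5) + 2} ≤ e^{5|z|^5 + 2} = e^{5r^5 + 2} on |z| = r, so ρ ≤ 5. Choosing z on |z|=r so that -5·z^5 is real positive (always possible by picking arg z appropriately) gives |f(z)| = e^{5r^5 + 2}, matching the bound. The additive constant 2 does not affect log log M(r) ~ 5·log r. Hence ρ = 5.
Therefore ρ = 5.

Order ρ = 5.


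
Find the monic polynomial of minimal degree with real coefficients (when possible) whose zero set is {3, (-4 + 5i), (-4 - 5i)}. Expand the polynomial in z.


The polynomial is p(z) = ∏_{α ∈ S} (z − α), where S = {3, (-4 + 5i), (-4 - 5i)}.
Expanding the product yields: p(z) = z^3 + 5·z^2 + 17·z -123.
Note conjugate pairs combine to real quadratics: (z − (-4+5i))(z − (-4−5i)) = z² + 8z + 41.
The resulting polynomial has degree 3 and real coefficients as required.

p(z) = z^3 + 5·z^2 + 17·z -123.


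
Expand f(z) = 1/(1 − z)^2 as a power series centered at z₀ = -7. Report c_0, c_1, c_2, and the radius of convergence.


Let w = z − z₀, so z = z₀ + w.
Then 1 − z = 1 − (z₀ + w) = (1 − z₀) − w = 8 − w.
f(z) = 1/(8 − w)^2 = (1/(8)^2) · (1 − w/(8))^{−2}.
By the binomial series (1−u)^{−2} = Σ_{n≥0} C(n+1, 1) u^n for |u|<1, with u = w/(8):
  c_n = C(n+1, 1) / (8)^(n+2).
  c_0 = 1/(8)^2 = 1/64.
  c_1 = 2/(8)^3 = 1/256.
  c_2 = 3/(8)^4 = 3/4096.
The series is valid for |w/d| < 1, i.e. |z − z₀| < |d|.
Radius of convergence: R = |1 − z₀| = |8| = 8 (distance from z₀ to the singularity z = 1).

c_0 = 1/64, c_1 = 1/256, c_2 = 3/4096; R = 8.


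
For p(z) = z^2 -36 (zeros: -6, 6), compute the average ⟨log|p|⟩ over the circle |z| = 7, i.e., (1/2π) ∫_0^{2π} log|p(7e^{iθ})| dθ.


Zeros: -6, 6; r = 7.
Inside |z| < r: -6, 6. Outside (|z| ≥ r): ∅.
p(0) = -36, so log|p(0)| = log(36) = 3.5835.
Apply Jensen: I(r) = log|p(0)| + Σ_k log(r/|z_k|), summed over zeros inside |z| < r.
  log(r/|z_k|) for z_k = -6: log(7/6) = 0.1542
  log(r/|z_k|) for z_k = 6: log(7/6) = 0.1542
Sum over inside zeros: 0.3083.
I(r) = log|p(0)| + (inside sum) = 3.5835 + 0.3083 = 3.8918.
Closed form (all zeros inside, monic): I(r) = n·log(r) = 2·log(7) = 3.8918. ✓

I(r) ≈ 3.8918.


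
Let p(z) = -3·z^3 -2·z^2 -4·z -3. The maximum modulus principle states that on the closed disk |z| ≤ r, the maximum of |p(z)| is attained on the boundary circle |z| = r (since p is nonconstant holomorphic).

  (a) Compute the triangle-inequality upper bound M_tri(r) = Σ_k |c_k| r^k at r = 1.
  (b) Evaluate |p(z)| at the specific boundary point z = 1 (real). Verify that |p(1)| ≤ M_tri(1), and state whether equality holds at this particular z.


Coefficients: c_0 = -3, c_1 = -4, c_2 = -2, c_3 = -3. Radius r = 1.
Part (a). Triangle bound: M_tri(r) = Σ_k |c_k| r^k
  = |-3|·1^0 + |-4|·1^1 + |-2|·1^2 + |-3|·1^3
  = 3 + 4 + 2 + 3 = 12.
This bounds M(r) := max_{|z|=r} |p(z)| from above; equality holds iff all terms c_k z^k can be made to align in phase at a single z on |z|=r.
Part (b). At z = 1 (real, on the circle |z| = r):
  p(1) = (-3)·1^0 + (-4)·1^1 + (-2)·1^2 + (-3)·1^3 = -12.
  |p(1)| = 12.
Since all nonzero coefficients share the same sign, |p(1)| = 12 = M_tri(1); the triangle bound is attained at z = 1, so in fact M(r) = 12.

M_tri(1) = 12; |p(1)| = 12; equality at z=1: yes.


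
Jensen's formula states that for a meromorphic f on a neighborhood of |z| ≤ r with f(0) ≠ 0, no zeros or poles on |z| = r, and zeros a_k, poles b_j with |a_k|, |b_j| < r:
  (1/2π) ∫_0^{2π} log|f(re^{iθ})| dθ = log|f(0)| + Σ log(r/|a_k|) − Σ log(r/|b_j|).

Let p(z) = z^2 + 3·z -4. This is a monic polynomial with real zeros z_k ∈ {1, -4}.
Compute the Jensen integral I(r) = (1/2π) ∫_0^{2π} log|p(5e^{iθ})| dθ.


Zeros: -4, 1; r = 5.
Inside |z| < r: -4, 1. Outside (|z| ≥ r): ∅.
p(0) = -4, so log|p(0)| = log(4) = 1.3863.
Apply Jensen: I(r) = log|p(0)| + Σ_k log(r/|z_k|), summed over zeros inside |z| < r.
  log(r/|z_k|) for z_k = 1: log(5/1) = 1.6094
  log(r/|z_k|) for z_k = -4: log(5/4) = 0.2231
Sum over inside zeros: 1.8326.
I(r) = log|p(0)| + (inside sum) = 1.3863 + 1.8326 = 3.2189.
Closed form (all zeros inside, monic): I(r) = n·log(r) = 2·log(5) = 3.2189. ✓

I(r) ≈ 3.2189.


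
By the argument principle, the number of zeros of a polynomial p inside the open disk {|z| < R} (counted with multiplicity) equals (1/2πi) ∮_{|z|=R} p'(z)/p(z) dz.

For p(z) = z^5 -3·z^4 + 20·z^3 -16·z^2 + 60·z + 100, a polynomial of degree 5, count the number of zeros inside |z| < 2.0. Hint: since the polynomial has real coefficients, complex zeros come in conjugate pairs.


The zeros of p are: -1, (1 + 3i), (1 - 3i), (1 + 3i), (1 - 3i).
Their magnitudes are: 1, 3.162, 3.162, 3.162, 3.162.
Zeros with |z| < R = 2.0: -1.
Count = 1.
By the argument principle, (1/2πi) ∮_{|z|=R} p'(z)/p(z) dz equals exactly this count.

Number of zeros inside |z| < 2.0: 1.


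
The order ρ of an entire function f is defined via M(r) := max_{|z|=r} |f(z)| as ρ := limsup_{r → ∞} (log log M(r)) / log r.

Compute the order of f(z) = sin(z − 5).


sin(w) is a linear combination of e^{iw} and e^{−iw} (or e^w, e^{−w} in the hyperbolic case), so |sin(w)| ≤ e^{|w|}. With w = z − 5, |w| ≤ 1|z| + 5 = 1r + 5 on |z| = r, giving M(r) ≤ e^{1r + 5}, so ρ ≤ 1. On a suitable ray (z = it for sin/cos; z = t for sinh/cosh, t real → ∞), |sin(z − 5)| grows like e^{1|t|}/2, so ρ ≥ 1. Hence ρ = 1.
Therefore ρ = 1.

Order ρ = 1.


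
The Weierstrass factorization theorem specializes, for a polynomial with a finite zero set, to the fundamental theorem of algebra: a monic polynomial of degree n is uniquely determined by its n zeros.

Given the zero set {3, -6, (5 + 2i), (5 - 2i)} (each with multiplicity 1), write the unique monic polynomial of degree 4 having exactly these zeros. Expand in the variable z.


The polynomial is p(z) = ∏_{α ∈ S} (z − α), where S = {3, -6, (5 + 2i), (5 - 2i)}.
Expanding the product yields: p(z) = z^4 -7·z^3 -19·z^2 + 267·z -522.
Note conjugate pairs combine to real quadratics: (z − (5+2i))(z − (5−2i)) = z² − 10z + 29.
The resulting polynomial has degree 4 and real coefficients as required.

p(z) = z^4 -7·z^3 -19·z^2 + 267·z -522.


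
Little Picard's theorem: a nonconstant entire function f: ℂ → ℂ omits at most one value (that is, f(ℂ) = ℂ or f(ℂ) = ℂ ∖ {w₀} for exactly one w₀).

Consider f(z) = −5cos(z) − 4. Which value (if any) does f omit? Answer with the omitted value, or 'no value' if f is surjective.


Little Picard bounds the complement of f(ℂ) to at most one point.
cos is entire and surjective onto ℂ: for every w ∈ ℂ, cos(ζ) = w has a solution ζ ∈ ℂ (e.g., via the complex inverse arccos). With ζ = z this gives z = ζ/(1). Then -5·cos(z) takes every value in -5·ℂ = ℂ, and adding -4 is a bijection of ℂ. So f is surjective and omits no value. (Note: only on the real line is cos bounded by [−1, 1].)

Omitted value: no value.


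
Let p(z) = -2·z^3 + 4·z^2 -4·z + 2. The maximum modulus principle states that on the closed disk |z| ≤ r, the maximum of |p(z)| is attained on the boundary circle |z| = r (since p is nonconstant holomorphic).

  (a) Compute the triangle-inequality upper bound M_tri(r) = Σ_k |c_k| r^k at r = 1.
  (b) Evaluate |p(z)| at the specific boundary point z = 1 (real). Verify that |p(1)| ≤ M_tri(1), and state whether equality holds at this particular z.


Coefficients: c_0 = 2, c_1 = -4, c_2 = 4, c_3 = -2. Radius r = 1.
Part (a). Triangle bound: M_tri(r) = Σ_k |c_k| r^k
  = |2|·1^0 + |-4|·1^1 + |4|·1^2 + |-2|·1^3
  = 2 + 4 + 4 + 2 = 12.
This bounds M(r) := max_{|z|=r} |p(z)| from above; equality holds iff all terms c_k z^k can be made to align in phase at a single z on |z|=r.
Part (b). At z = 1 (real, on the circle |z| = r):
  p(1) = (2)·1^0 + (-4)·1^1 + (4)·1^2 + (-2)·1^3 = 0.
  |p(1)| = 0.
Check: |p(1)| = 0 ≤ 12 = M_tri(1). ✓ Equality does not hold at z = 1 (the coefficients have mixed signs, so the terms do not all align in phase there).

M_tri(1) = 12; |p(1)| = 0; equality at z=1: no.


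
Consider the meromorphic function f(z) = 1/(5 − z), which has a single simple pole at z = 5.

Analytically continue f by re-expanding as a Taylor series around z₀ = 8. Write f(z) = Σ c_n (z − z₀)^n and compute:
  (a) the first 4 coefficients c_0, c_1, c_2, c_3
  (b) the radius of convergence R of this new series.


Let w = z − z₀, so z = z₀ + w.
Then 5 − z = 5 − (z₀ + w) = (5 − z₀) − w = -3 − w.
f(z) = 1/(-3 − w) = (1/(-3)) · 1/(1 − w/(-3)) = Σ_{n≥0} w^n / (-3)^(n+1).
So c_n = 1/(-3)^(n+1):
  c_0 = 1/(-3)^1 = -1/3.
  c_1 = 1/(-3)^2 = 1/9.
  c_2 = 1/(-3)^3 = -1/27.
  c_3 = 1/(-3)^4 = 1/81.
The series is valid for |w/d| < 1, i.e. |z − z₀| < |d|.
Radius of convergence: R = |5 − z₀| = |-3| = 3 (distance from z₀ to the singularity z = 5).

c_0 = -1/3, c_1 = 1/9, c_2 = -1/27, c_3 = 1/81; R = 3.


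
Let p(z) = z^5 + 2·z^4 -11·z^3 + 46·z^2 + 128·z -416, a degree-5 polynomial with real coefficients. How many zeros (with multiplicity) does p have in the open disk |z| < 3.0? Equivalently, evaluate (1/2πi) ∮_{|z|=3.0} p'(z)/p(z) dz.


The zeros of p are: (2 + 3i), (2 - 3i), 2, -4, -4.
Their magnitudes are: 3.606, 3.606, 2, 4, 4.
Zeros with |z| < R = 3.0: 2.
Count = 1.
By the argument principle, (1/2πi) ∮_{|z|=R} p'(z)/p(z) dz equals exactly this count.

Number of zeros inside |z| < 3.0: 1.


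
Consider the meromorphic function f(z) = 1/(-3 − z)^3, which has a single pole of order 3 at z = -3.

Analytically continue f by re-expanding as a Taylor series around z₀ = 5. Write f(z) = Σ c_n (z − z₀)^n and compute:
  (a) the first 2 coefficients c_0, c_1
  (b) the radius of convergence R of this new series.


Let w = z − z₀, so z = z₀ + w.
Then -3 − z = -3 − (z₀ + w) = (-3 − z₀) − w = -8 − w.
f(z) = 1/(-8 − w)^3 = (1/(-8)^3) · (1 − w/(-8))^{−3}.
By the binomial series (1−u)^{−3} = Σ_{n≥0} C(n+2, 2) u^n for |u|<1, with u = w/(-8):
  c_n = C(n+2, 2) / (-8)^(n+3).
  c_0 = 1/(-8)^3 = -1/512.
  c_1 = 3/(-8)^4 = 3/4096.
The series is valid for |w/d| < 1, i.e. |z − z₀| < |d|.
Radius of convergence: R = |-3 − z₀| = |-8| = 8 (distance from z₀ to the singularity z = -3).

c_0 = -1/512, c_1 = 3/4096; R = 8.


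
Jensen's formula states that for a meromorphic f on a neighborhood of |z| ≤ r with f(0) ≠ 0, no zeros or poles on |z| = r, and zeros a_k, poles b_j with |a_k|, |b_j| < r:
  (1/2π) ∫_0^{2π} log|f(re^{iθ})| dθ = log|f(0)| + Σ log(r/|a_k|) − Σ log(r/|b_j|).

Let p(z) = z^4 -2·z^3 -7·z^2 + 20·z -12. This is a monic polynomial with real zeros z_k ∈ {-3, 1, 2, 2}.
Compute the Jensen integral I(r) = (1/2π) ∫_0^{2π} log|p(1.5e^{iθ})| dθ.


Zeros: -3, 1, 2, 2; r = 1.5.
Inside |z| < r: 1. Outside (|z| ≥ r): -3, 2, 2.
p(0) = -12, so log|p(0)| = log(12) = 2.4849.
Apply Jensen: I(r) = log|p(0)| + Σ_k log(r/|z_k|), summed over zeros inside |z| < r.
  log(r/|z_k|) for z_k = 1: log(1.5/1) = 0.4055
  Outside zeros (-3, 2, 2) contribute nothing to the Jensen sum.
Sum over inside zeros: 0.4055.
I(r) = log|p(0)| + (inside sum) = 2.4849 + 0.4055 = 2.8904.
Note: since some zeros are outside |z| ≤ r, the simplified n·log(r) form does NOT apply — only the inside zeros contribute.

I(r) ≈ 2.8904.


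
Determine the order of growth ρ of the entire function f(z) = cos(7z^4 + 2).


Write cos(w) = (e^{iw} ± e^{−iw})/(2 or 2i), so |cos(w)| ≤ e^{|w|}. With w = 7z^4 + 2, |w| ≤ 7r^4 + 2 on |z|=r, giving M(r) ≤ e^{7r^4 + 2} and ρ ≤ 4. For the lower bound, choose z on |z|=r with 7z^4 purely imaginary of modulus 7r^4; then |cos(7z^4 + 2)| grows like e^{7r^4}/2, so ρ ≥ 4. Hence ρ = 4.
Therefore ρ = 4.

Order ρ = 4.


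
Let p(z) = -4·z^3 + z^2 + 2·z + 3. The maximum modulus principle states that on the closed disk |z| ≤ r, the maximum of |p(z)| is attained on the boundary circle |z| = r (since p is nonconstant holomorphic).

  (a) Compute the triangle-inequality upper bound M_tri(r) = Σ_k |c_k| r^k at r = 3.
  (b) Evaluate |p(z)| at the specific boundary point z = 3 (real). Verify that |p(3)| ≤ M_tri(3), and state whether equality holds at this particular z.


Coefficients: c_0 = 3, c_1 = 2, c_2 = 1, c_3 = -4. Radius r = 3.
Part (a). Triangle bound: M_tri(r) = Σ_k |c_k| r^k
  = |3|·3^0 + |2|·3^1 + |1|·3^2 + |-4|·3^3
  = 3 + 6 + 9 + 108 = 126.
This bounds M(r) := max_{|z|=r} |p(z)| from above; equality holds iff all terms c_k z^k can be made to align in phase at a single z on |z|=r.
Part (b). At z = 3 (real, on the circle |z| = r):
  p(3) = (3)·3^0 + (2)·3^1 + (1)·3^2 + (-4)·3^3 = -90.
  |p(3)| = 90.
Check: |p(3)| = 90 ≤ 126 = M_tri(3). ✓ Equality does not hold at z = 3 (the coefficients have mixed signs, so the terms do not all align in phase there).

M_tri(3) = 126; |p(3)| = 90; equality at z=3: no.


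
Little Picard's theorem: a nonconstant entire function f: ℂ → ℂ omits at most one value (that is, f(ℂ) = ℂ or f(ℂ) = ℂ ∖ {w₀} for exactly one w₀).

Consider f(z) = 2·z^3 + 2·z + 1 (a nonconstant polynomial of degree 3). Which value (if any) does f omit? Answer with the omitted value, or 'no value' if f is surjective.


Little Picard bounds the complement of f(ℂ) to at most one point.
For every w ∈ ℂ, the equation p(z) − w = 0 is a nonconstant polynomial in z and hence has at least one root by the fundamental theorem of algebra. So p is surjective onto ℂ, omitting no value.

Omitted value: no value.


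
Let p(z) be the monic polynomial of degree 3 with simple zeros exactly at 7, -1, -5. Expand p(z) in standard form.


The polynomial is p(z) = ∏_{α ∈ S} (z − α), where S = {7, -1, -5}.
Expanding the product yields: p(z) = z^3 -z^2 -37·z -35.
The resulting polynomial has degree 3 and real coefficients as required.

p(z) = z^3 -z^2 -37·z -35.


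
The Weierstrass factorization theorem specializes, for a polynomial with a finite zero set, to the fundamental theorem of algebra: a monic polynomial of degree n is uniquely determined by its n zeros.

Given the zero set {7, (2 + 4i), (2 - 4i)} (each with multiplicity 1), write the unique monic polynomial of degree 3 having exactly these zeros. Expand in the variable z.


The polynomial is p(z) = ∏_{α ∈ S} (z − α), where S = {7, (2 + 4i), (2 - 4i)}.
Expanding the product yields: p(z) = z^3 -11·z^2 + 48·z -140.
Note conjugate pairs combine to real quadratics: (z − (2+4i))(z − (2−4i)) = z² − 4z + 20.
The resulting polynomial has degree 3 and real coefficients as required.

p(z) = z^3 -11·z^2 + 48·z -140.


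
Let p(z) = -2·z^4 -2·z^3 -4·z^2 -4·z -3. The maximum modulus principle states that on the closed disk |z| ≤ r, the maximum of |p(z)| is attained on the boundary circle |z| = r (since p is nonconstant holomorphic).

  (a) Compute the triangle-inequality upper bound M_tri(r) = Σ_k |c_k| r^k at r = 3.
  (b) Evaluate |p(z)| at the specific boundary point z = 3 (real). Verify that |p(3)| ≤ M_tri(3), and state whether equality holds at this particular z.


Coefficients: c_0 = -3, c_1 = -4, c_2 = -4, c_3 = -2, c_4 = -2. Radius r = 3.
Part (a). Triangle bound: M_tri(r) = Σ_k |c_k| r^k
  = |-3|·3^0 + |-4|·3^1 + |-4|·3^2 + |-2|·3^3 + |-2|·3^4
  = 3 + 12 + 36 + 54 + 162 = 267.
This bounds M(r) := max_{|z|=r} |p(z)| from above; equality holds iff all terms c_k z^k can be made to align in phase at a single z on |z|=r.
Part (b). At z = 3 (real, on the circle |z| = r):
  p(3) = (-3)·3^0 + (-4)·3^1 + (-4)·3^2 + (-2)·3^3 + (-2)·3^4 = -267.
  |p(3)| = 267.
Since all nonzero coefficients share the same sign, |p(3)| = 267 = M_tri(3); the triangle bound is attained at z = 3, so in fact M(r) = 267.

M_tri(3) = 267; |p(3)| = 267; equality at z=3: yes.


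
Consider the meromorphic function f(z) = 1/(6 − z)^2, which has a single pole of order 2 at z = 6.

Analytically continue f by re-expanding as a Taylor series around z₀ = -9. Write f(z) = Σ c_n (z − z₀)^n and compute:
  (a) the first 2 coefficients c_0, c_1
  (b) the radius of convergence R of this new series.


Let w = z − z₀, so z = z₀ + w.
Then 6 − z = 6 − (z₀ + w) = (6 − z₀) − w = 15 − w.
f(z) = 1/(15 − w)^2 = (1/(15)^2) · (1 − w/(15))^{−2}.
By the binomial series (1−u)^{−2} = Σ_{n≥0} C(n+1, 1) u^n for |u|<1, with u = w/(15):
  c_n = C(n+1, 1) / (15)^(n+2).
  c_0 = 1/(15)^2 = 1/225.
  c_1 = 2/(15)^3 = 2/3375.
The series is valid for |w/d| < 1, i.e. |z − z₀| < |d|.
Radius of convergence: R = |6 − z₀| = |15| = 15 (distance from z₀ to the singularity z = 6).

c_0 = 1/225, c_1 = 2/3375; R = 15.


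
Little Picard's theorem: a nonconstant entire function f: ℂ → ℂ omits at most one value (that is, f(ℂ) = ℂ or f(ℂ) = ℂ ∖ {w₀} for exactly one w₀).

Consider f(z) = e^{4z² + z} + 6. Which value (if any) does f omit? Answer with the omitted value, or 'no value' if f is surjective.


Little Picard bounds the complement of f(ℂ) to at most one point.
The exponent g(z) = 4z² + z is a nonconstant polynomial, hence surjective onto ℂ. So e^{g(z)} takes every value in {e^w : w ∈ ℂ} = ℂ ∖ {0}. Adding 6 shifts the range to ℂ ∖ {6}. f omits exactly 6.

Omitted value: 6.


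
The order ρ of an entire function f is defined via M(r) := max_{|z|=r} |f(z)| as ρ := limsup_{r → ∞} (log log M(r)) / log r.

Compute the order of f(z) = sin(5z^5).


Write sin(w) = (e^{iw} ± e^{−iw})/(2 or 2i), so |sin(w)| ≤ e^{|w|}. With w = 5z^5, |w| ≤ 5r^5 + 0 on |z|=r, giving M(r) ≤ e^{5r^5 + 0} and ρ ≤ 5. For the lower bound, choose z on |z|=r with 5z^5 purely imaginary of modulus 5r^5; then |sin(5z^5)| grows like e^{5r^5}/2, so ρ ≥ 5. Hence ρ = 5.
Therefore ρ = 5.

Order ρ = 5.


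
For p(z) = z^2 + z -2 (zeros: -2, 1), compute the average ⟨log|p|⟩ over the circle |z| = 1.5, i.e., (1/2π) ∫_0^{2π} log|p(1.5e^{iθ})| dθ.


Zeros: -2, 1; r = 1.5.
Inside |z| < r: 1. Outside (|z| ≥ r): -2.
p(0) = -2, so log|p(0)| = log(2) = 0.6931.
Apply Jensen: I(r) = log|p(0)| + Σ_k log(r/|z_k|), summed over zeros inside |z| < r.
  log(r/|z_k|) for z_k = 1: log(1.5/1) = 0.4055
  Outside zeros (-2) contribute nothing to the Jensen sum.
Sum over inside zeros: 0.4055.
I(r) = log|p(0)| + (inside sum) = 0.6931 + 0.4055 = 1.0986.
Note: since some zeros are outside |z| ≤ r, the simplified n·log(r) form does NOT apply — only the inside zeros contribute.

I(r) ≈ 1.0986.


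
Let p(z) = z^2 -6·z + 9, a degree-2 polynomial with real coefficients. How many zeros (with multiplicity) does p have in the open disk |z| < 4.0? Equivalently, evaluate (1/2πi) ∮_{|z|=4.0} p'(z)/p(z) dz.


The zeros of p are: 3, 3.
Their magnitudes are: 3, 3.
Zeros with |z| < R = 4.0: 3, 3.
Count = 2.
By the argument principle, (1/2πi) ∮_{|z|=R} p'(z)/p(z) dz equals exactly this count.

Number of zeros inside |z| < 4.0: 2.


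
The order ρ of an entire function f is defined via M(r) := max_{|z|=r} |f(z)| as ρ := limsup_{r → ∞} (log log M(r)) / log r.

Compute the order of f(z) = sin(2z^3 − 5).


Write sin(w) = (e^{iw} ± e^{−iw})/(2 or 2i), so |sin(w)| ≤ e^{|w|}. With w = 2z^3 − 5, |w| ≤ 2r^3 + 5 on |z|=r, giving M(r) ≤ e^{2r^3 + 5} and ρ ≤ 3. For the lower bound, choose z on |z|=r with 2z^3 purely imaginary of modulus 2r^3; then |sin(2z^3 − 5)| grows like e^{2r^3}/2, so ρ ≥ 3. Hence ρ = 3.
Therefore ρ = 3.

Order ρ = 3.


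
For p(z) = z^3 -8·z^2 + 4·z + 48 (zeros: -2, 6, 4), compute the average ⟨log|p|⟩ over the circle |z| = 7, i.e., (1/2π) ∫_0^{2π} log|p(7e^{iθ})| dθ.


Zeros: -2, 4, 6; r = 7.
Inside |z| < r: -2, 4, 6. Outside (|z| ≥ r): ∅.
p(0) = 48, so log|p(0)| = log(48) = 3.8712.
Apply Jensen: I(r) = log|p(0)| + Σ_k log(r/|z_k|), summed over zeros inside |z| < r.
  log(r/|z_k|) for z_k = -2: log(7/2) = 1.2528
  log(r/|z_k|) for z_k = 6: log(7/6) = 0.1542
  log(r/|z_k|) for z_k = 4: log(7/4) = 0.5596
Sum over inside zeros: 1.9665.
I(r) = log|p(0)| + (inside sum) = 3.8712 + 1.9665 = 5.8377.
Closed form (all zeros inside, monic): I(r) = n·log(r) = 3·log(7) = 5.8377. ✓

I(r) ≈ 5.8377.


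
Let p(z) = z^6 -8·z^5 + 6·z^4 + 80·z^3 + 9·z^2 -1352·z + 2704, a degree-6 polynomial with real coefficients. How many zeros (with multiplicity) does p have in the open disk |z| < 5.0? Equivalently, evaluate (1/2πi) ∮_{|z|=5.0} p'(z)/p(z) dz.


The zeros of p are: 4, (3 + 2i), (3 - 2i), 4, (-3 + 2i), (-3 - 2i).
Their magnitudes are: 4, 3.606, 3.606, 4, 3.606, 3.606.
Zeros with |z| < R = 5.0: 4, (3 + 2i), (3 - 2i), 4, (-3 + 2i), (-3 - 2i).
Count = 6.
By the argument principle, (1/2πi) ∮_{|z|=R} p'(z)/p(z) dz equals exactly this count.

Number of zeros inside |z| < 5.0: 6.


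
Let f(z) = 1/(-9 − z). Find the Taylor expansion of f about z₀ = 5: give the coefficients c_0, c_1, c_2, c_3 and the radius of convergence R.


Let w = z − z₀, so z = z₀ + w.
Then -9 − z = -9 − (z₀ + w) = (-9 − z₀) − w = -14 − w.
f(z) = 1/(-14 − w) = (1/(-14)) · 1/(1 − w/(-14)) = Σ_{n≥0} w^n / (-14)^(n+1).
So c_n = 1/(-14)^(n+1):
  c_0 = 1/(-14)^1 = -1/14.
  c_1 = 1/(-14)^2 = 1/196.
  c_2 = 1/(-14)^3 = -1/2744.
  c_3 = 1/(-14)^4 = 1/38416.
The series is valid for |w/d| < 1, i.e. |z − z₀| < |d|.
Radius of convergence: R = |-9 − z₀| = |-14| = 14 (distance from z₀ to the singularity z = -9).

c_0 = -1/14, c_1 = 1/196, c_2 = -1/2744, c_3 = 1/38416; R = 14.


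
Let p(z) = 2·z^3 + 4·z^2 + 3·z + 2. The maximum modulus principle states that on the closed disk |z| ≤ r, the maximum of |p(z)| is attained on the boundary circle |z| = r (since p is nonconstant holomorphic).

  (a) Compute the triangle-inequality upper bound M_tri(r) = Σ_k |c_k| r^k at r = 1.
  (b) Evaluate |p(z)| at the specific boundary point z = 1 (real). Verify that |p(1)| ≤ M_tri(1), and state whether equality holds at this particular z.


Coefficients: c_0 = 2, c_1 = 3, c_2 = 4, c_3 = 2. Radius r = 1.
Part (a). Triangle bound: M_tri(r) = Σ_k |c_k| r^k
  = |2|·1^0 + |3|·1^1 + |4|·1^2 + |2|·1^3
  = 2 + 3 + 4 + 2 = 11.
This bounds M(r) := max_{|z|=r} |p(z)| from above; equality holds iff all terms c_k z^k can be made to align in phase at a single z on |z|=r.
Part (b). At z = 1 (real, on the circle |z| = r):
  p(1) = (2)·1^0 + (3)·1^1 + (4)·1^2 + (2)·1^3 = 11.
  |p(1)| = 11.
Since all nonzero coefficients share the same sign, |p(1)| = 11 = M_tri(1); the triangle bound is attained at z = 1, so in fact M(r) = 11.

M_tri(1) = 11; |p(1)| = 11; equality at z=1: yes.


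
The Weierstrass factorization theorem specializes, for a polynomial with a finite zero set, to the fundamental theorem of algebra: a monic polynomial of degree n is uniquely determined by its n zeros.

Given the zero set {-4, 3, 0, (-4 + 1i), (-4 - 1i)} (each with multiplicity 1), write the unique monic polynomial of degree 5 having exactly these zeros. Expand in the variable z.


The polynomial is p(z) = ∏_{α ∈ S} (z − α), where S = {-4, 3, 0, (-4 + 1i), (-4 - 1i)}.
Expanding the product yields: p(z) = z^5 + 9·z^4 + 13·z^3 -79·z^2 -204·z.
Note conjugate pairs combine to real quadratics: (z − (-4+1i))(z − (-4−1i)) = z² + 8z + 17.
The resulting polynomial has degree 5 and real coefficients as required.

p(z) = z^5 + 9·z^4 + 13·z^3 -79·z^2 -204·z.


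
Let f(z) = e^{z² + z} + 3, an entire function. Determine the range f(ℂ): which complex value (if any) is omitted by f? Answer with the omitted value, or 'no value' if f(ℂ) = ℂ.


Little Picard bounds the complement of f(ℂ) to at most one point.
The exponent g(z) = z² + z is a nonconstant polynomial, hence surjective onto ℂ. So e^{g(z)} takes every value in {e^w : w ∈ ℂ} = ℂ ∖ {0}. Adding 3 shifts the range to ℂ ∖ {3}. f omits exactly 3.

Omitted value: 3.


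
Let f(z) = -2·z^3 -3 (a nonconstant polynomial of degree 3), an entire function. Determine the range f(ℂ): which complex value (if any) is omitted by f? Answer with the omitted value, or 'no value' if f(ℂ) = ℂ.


Little Picard bounds the complement of f(ℂ) to at most one point.
For every w ∈ ℂ, the equation p(z) − w = 0 is a nonconstant polynomial in z and hence has at least one root by the fundamental theorem of algebra. So p is surjective onto ℂ, omitting no value.

Omitted value: no value.


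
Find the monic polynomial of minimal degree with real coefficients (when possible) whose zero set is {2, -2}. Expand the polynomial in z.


The polynomial is p(z) = ∏_{α ∈ S} (z − α), where S = {2, -2}.
Expanding the product yields: p(z) = z^2 -4.
The resulting polynomial has degree 2 and real coefficients as required.

p(z) = z^2 -4.


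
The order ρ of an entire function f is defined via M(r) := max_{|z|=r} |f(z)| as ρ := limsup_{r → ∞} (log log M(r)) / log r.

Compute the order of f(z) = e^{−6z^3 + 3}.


|e^{−6z^3 + 3}| = e^{Re(-6·z^3) + 3} ≤ e^{6|z|^3 + 3} = e^{6r^3 + 3} on |z| = r, so ρ ≤ 3. Choosing z on |z|=r so that -6·z^3 is real positive (always possible by picking arg z appropriately) gives |f(z)| = e^{6r^3 + 3}, matching the bound. The additive constant 3 does not affect log log M(r) ~ 3·log r. Hence ρ = 3.
Therefore ρ = 3.

Order ρ = 3.


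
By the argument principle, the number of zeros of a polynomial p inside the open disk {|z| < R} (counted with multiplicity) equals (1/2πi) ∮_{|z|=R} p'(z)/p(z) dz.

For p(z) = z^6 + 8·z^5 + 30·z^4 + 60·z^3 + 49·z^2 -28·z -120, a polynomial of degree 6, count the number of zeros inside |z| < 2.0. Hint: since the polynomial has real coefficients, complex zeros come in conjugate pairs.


The zeros of p are: 1, (-1 + 2i), (-1 - 2i), (-2 + 2i), (-2 - 2i), -3.
Their magnitudes are: 1, 2.236, 2.236, 2.828, 2.828, 3.
Zeros with |z| < R = 2.0: 1.
Count = 1.
By the argument principle, (1/2πi) ∮_{|z|=R} p'(z)/p(z) dz equals exactly this count.

Number of zeros inside |z| < 2.0: 1.


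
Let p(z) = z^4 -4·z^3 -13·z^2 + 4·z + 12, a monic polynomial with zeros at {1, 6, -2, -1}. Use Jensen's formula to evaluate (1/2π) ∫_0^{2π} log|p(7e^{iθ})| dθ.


Zeros: -2, -1, 1, 6; r = 7.
Inside |z| < r: -2, -1, 1, 6. Outside (|z| ≥ r): ∅.
p(0) = 12, so log|p(0)| = log(12) = 2.4849.
Apply Jensen: I(r) = log|p(0)| + Σ_k log(r/|z_k|), summed over zeros inside |z| < r.
  log(r/|z_k|) for z_k = 1: log(7/1) = 1.9459
  log(r/|z_k|) for z_k = 6: log(7/6) = 0.1542
  log(r/|z_k|) for z_k = -2: log(7/2) = 1.2528
  log(r/|z_k|) for z_k = -1: log(7/1) = 1.9459
Sum over inside zeros: 5.2987.
I(r) = log|p(0)| + (inside sum) = 2.4849 + 5.2987 = 7.7836.
Closed form (all zeros inside, monic): I(r) = n·log(r) = 4·log(7) = 7.7836. ✓

I(r) ≈ 7.7836.


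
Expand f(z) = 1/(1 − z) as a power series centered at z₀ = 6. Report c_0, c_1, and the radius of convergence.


Let w = z − z₀, so z = z₀ + w.
Then 1 − z = 1 − (z₀ + w) = (1 − z₀) − w = -5 − w.
f(z) = 1/(-5 − w) = (1/(-5)) · 1/(1 − w/(-5)) = Σ_{n≥0} w^n / (-5)^(n+1).
So c_n = 1/(-5)^(n+1):
  c_0 = 1/(-5)^1 = -1/5.
  c_1 = 1/(-5)^2 = 1/25.
The series is valid for |w/d| < 1, i.e. |z − z₀| < |d|.
Radius of convergence: R = |1 − z₀| = |-5| = 5 (distance from z₀ to the singularity z = 1).

c_0 = -1/5, c_1 = 1/25; R = 5.


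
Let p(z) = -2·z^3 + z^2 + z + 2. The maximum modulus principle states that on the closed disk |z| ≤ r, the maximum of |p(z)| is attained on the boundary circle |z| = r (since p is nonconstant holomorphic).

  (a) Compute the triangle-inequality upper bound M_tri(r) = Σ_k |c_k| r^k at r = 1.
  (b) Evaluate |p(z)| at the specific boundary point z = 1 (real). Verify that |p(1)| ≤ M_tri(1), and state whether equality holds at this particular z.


Coefficients: c_0 = 2, c_1 = 1, c_2 = 1, c_3 = -2. Radius r = 1.
Part (a). Triangle bound: M_tri(r) = Σ_k |c_k| r^k
  = |2|·1^0 + |1|·1^1 + |1|·1^2 + |-2|·1^3
  = 2 + 1 + 1 + 2 = 6.
This bounds M(r) := max_{|z|=r} |p(z)| from above; equality holds iff all terms c_k z^k can be made to align in phase at a single z on |z|=r.
Part (b). At z = 1 (real, on the circle |z| = r):
  p(1) = (2)·1^0 + (1)·1^1 + (1)·1^2 + (-2)·1^3 = 2.
  |p(1)| = 2.
Check: |p(1)| = 2 ≤ 6 = M_tri(1). ✓ Equality does not hold at z = 1 (the coefficients have mixed signs, so the terms do not all align in phase there).

M_tri(1) = 6; |p(1)| = 2; equality at z=1: no.


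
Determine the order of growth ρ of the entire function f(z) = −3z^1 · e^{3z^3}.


M(r) = max_{|z|=r} |-3|·|z|^1·|e^{3z^3}| = 3·r^1 · e^{3r^3} (the factors attain their maxima compatibly on |z|=r). Then log M(r) = log 3 + 1·log r + 3r^3, dominated by the last term, so log log M(r) ~ 3·log r. The polynomial factor -3z^1 contributes only a log r term and does not affect the order. ρ = 3.
Therefore ρ = 3.

Order ρ = 3.


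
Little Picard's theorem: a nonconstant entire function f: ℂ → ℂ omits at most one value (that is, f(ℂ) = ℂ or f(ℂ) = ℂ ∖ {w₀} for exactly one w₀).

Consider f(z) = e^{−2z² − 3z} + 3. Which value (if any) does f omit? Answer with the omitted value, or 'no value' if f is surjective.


Little Picard bounds the complement of f(ℂ) to at most one point.
The exponent g(z) = −2z² − 3z is a nonconstant polynomial, hence surjective onto ℂ. So e^{g(z)} takes every value in {e^w : w ∈ ℂ} = ℂ ∖ {0}. Adding 3 shifts the range to ℂ ∖ {3}. f omits exactly 3.

Omitted value: 3.


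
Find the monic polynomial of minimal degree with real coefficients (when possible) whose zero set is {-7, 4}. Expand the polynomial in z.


The polynomial is p(z) = ∏_{α ∈ S} (z − α), where S = {-7, 4}.
Expanding the product yields: p(z) = z^2 + 3·z -28.
The resulting polynomial has degree 2 and real coefficients as required.

p(z) = z^2 + 3·z -28.


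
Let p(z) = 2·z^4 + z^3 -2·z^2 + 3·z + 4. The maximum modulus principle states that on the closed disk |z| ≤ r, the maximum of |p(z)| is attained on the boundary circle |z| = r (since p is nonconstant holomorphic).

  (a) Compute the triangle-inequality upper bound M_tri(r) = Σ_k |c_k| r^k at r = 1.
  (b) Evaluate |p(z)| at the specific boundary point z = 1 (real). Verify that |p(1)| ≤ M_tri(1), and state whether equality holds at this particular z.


Coefficients: c_0 = 4, c_1 = 3, c_2 = -2, c_3 = 1, c_4 = 2. Radius r = 1.
Part (a). Triangle bound: M_tri(r) = Σ_k |c_k| r^k
  = |4|·1^0 + |3|·1^1 + |-2|·1^2 + |1|·1^3 + |2|·1^4
  = 4 + 3 + 2 + 1 + 2 = 12.
This bounds M(r) := max_{|z|=r} |p(z)| from above; equality holds iff all terms c_k z^k can be made to align in phase at a single z on |z|=r.
Part (b). At z = 1 (real, on the circle |z| = r):
  p(1) = (4)·1^0 + (3)·1^1 + (-2)·1^2 + (1)·1^3 + (2)·1^4 = 8.
  |p(1)| = 8.
Check: |p(1)| = 8 ≤ 12 = M_tri(1). ✓ Equality does not hold at z = 1 (the coefficients have mixed signs, so the terms do not all align in phase there).

M_tri(1) = 12; |p(1)| = 8; equality at z=1: no.


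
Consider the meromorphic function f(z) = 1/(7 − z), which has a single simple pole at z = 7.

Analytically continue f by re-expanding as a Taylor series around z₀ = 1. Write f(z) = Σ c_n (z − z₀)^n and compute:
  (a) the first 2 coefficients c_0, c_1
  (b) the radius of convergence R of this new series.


Let w = z − z₀, so z = z₀ + w.
Then 7 − z = 7 − (z₀ + w) = (7 − z₀) − w = 6 − w.
f(z) = 1/(6 − w) = (1/(6)) · 1/(1 − w/(6)) = Σ_{n≥0} w^n / (6)^(n+1).
So c_n = 1/(6)^(n+1):
  c_0 = 1/(6)^1 = 1/6.
  c_1 = 1/(6)^2 = 1/36.
The series is valid for |w/d| < 1, i.e. |z − z₀| < |d|.
Radius of convergence: R = |7 − z₀| = |6| = 6 (distance from z₀ to the singularity z = 7).

c_0 = 1/6, c_1 = 1/36; R = 6.


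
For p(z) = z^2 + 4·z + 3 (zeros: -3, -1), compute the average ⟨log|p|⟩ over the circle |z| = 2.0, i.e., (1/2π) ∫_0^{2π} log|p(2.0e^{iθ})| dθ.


Zeros: -3, -1; r = 2.0.
Inside |z| < r: -1. Outside (|z| ≥ r): -3.
p(0) = 3, so log|p(0)| = log(3) = 1.0986.
Apply Jensen: I(r) = log|p(0)| + Σ_k log(r/|z_k|), summed over zeros inside |z| < r.
  log(r/|z_k|) for z_k = -1: log(2.0/1) = 0.6931
  Outside zeros (-3) contribute nothing to the Jensen sum.
Sum over inside zeros: 0.6931.
I(r) = log|p(0)| + (inside sum) = 1.0986 + 0.6931 = 1.7918.
Note: since some zeros are outside |z| ≤ r, the simplified n·log(r) form does NOT apply — only the inside zeros contribute.

I(r) ≈ 1.7918.


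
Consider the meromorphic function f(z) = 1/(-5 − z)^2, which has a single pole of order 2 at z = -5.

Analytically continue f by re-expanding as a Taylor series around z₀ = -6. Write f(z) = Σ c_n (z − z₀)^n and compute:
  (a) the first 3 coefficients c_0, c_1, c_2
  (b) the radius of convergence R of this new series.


Let w = z − z₀, so z = z₀ + w.
Then -5 − z = -5 − (z₀ + w) = (-5 − z₀) − w = 1 − w.
f(z) = 1/(1 − w)^2 = (1/(1)^2) · (1 − w/(1))^{−2}.
By the binomial series (1−u)^{−2} = Σ_{n≥0} C(n+1, 1) u^n for |u|<1, with u = w/(1):
  c_n = C(n+1, 1) / (1)^(n+2).
  c_0 = 1/(1)^2 = 1.
  c_1 = 2/(1)^3 = 2.
  c_2 = 3/(1)^4 = 3.
The series is valid for |w/d| < 1, i.e. |z − z₀| < |d|.
Radius of convergence: R = |-5 − z₀| = |1| = 1 (distance from z₀ to the singularity z = -5).

c_0 = 1, c_1 = 2, c_2 = 3; R = 1.


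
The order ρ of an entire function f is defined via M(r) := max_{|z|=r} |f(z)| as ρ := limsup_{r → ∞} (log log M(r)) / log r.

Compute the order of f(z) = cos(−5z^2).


Write cos(w) = (e^{iw} ± e^{−iw})/(2 or 2i), so |cos(w)| ≤ e^{|w|}. With w = −5z^2, |w| ≤ 5r^2 + 0 on |z|=r, giving M(r) ≤ e^{5r^2 + 0} and ρ ≤ 2. For the lower bound, choose z on |z|=r with -5z^2 purely imaginary of modulus 5r^2; then |cos(−5z^2)| grows like e^{5r^2}/2, so ρ ≥ 2. Hence ρ = 2.
Therefore ρ = 2.

Order ρ = 2.


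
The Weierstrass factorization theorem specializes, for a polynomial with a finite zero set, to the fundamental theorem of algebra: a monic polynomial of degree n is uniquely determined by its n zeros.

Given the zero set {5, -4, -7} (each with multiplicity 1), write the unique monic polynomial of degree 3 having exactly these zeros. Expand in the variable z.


The polynomial is p(z) = ∏_{α ∈ S} (z − α), where S = {5, -4, -7}.
Expanding the product yields: p(z) = z^3 + 6·z^2 -27·z -140.
The resulting polynomial has degree 3 and real coefficients as required.

p(z) = z^3 + 6·z^2 -27·z -140.


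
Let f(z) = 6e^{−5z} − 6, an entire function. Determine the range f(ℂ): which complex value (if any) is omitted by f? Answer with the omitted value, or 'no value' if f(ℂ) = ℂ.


Little Picard bounds the complement of f(ℂ) to at most one point.
e^{−5z} is never zero on ℂ, so 6·e^{−5z} takes every value in ℂ ∖ {0}. Adding -6 shifts the range to ℂ ∖ {-6}. Thus f omits exactly the value -6.

Omitted value: -6.


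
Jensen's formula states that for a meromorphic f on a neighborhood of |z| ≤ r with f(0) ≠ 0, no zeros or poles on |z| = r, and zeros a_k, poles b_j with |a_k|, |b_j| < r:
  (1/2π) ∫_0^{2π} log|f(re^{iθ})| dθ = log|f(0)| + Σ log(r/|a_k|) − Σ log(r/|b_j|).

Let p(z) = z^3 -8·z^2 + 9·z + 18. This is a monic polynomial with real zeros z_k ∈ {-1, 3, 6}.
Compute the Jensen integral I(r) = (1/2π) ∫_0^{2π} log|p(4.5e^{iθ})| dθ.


Zeros: -1, 3, 6; r = 4.5.
Inside |z| < r: -1, 3. Outside (|z| ≥ r): 6.
p(0) = 18, so log|p(0)| = log(18) = 2.8904.
Apply Jensen: I(r) = log|p(0)| + Σ_k log(r/|z_k|), summed over zeros inside |z| < r.
  log(r/|z_k|) for z_k = -1: log(4.5/1) = 1.5041
  log(r/|z_k|) for z_k = 3: log(4.5/3) = 0.4055
  Outside zeros (6) contribute nothing to the Jensen sum.
Sum over inside zeros: 1.9095.
I(r) = log|p(0)| + (inside sum) = 2.8904 + 1.9095 = 4.7999.
Note: since some zeros are outside |z| ≤ r, the simplified n·log(r) form does NOT apply — only the inside zeros contribute.

I(r) ≈ 4.7999.


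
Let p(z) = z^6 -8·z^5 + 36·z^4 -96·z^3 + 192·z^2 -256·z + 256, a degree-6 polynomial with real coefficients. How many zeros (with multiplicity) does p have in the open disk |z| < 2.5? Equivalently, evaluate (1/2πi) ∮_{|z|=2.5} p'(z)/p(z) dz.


The zeros of p are: (2 + 2i), (2 - 2i), (2 + 2i), (2 - 2i), (0 + 2i), (0 - 2i).
Their magnitudes are: 2.828, 2.828, 2.828, 2.828, 2, 2.
Zeros with |z| < R = 2.5: (0 + 2i), (0 - 2i).
Count = 2.
By the argument principle, (1/2πi) ∮_{|z|=R} p'(z)/p(z) dz equals exactly this count.

Number of zeros inside |z| < 2.5: 2.


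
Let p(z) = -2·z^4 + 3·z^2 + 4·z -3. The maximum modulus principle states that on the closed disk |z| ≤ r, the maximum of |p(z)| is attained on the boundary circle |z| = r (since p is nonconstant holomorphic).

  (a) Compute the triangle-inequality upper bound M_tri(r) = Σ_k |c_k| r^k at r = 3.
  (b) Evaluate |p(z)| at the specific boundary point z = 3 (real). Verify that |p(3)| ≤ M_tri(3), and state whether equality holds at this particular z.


Coefficients: c_0 = -3, c_1 = 4, c_2 = 3, c_3 = 0, c_4 = -2. Radius r = 3.
Part (a). Triangle bound: M_tri(r) = Σ_k |c_k| r^k
  = |-3|·3^0 + |4|·3^1 + |3|·3^2 + |0|·3^3 + |-2|·3^4
  = 3 + 12 + 27 + 0 + 162 = 204.
This bounds M(r) := max_{|z|=r} |p(z)| from above; equality holds iff all terms c_k z^k can be made to align in phase at a single z on |z|=r.
Part (b). At z = 3 (real, on the circle |z| = r):
  p(3) = (-3)·3^0 + (4)·3^1 + (3)·3^2 + (0)·3^3 + (-2)·3^4 = -126.
  |p(3)| = 126.
Check: |p(3)| = 126 ≤ 204 = M_tri(3). ✓ Equality does not hold at z = 3 (the coefficients have mixed signs, so the terms do not all align in phase there).

M_tri(3) = 204; |p(3)| = 126; equality at z=3: no.


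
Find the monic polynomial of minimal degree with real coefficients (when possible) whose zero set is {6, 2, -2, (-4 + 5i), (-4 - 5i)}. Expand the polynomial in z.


The polynomial is p(z) = ∏_{α ∈ S} (z − α), where S = {6, 2, -2, (-4 + 5i), (-4 - 5i)}.
Expanding the product yields: p(z) = z^5 + 2·z^4 -11·z^3 -254·z^2 + 28·z + 984.
Note conjugate pairs combine to real quadratics: (z − (-4+5i))(z − (-4−5i)) = z² + 8z + 41.
The resulting polynomial has degree 5 and real coefficients as required.

p(z) = z^5 + 2·z^4 -11·z^3 -254·z^2 + 28·z + 984.


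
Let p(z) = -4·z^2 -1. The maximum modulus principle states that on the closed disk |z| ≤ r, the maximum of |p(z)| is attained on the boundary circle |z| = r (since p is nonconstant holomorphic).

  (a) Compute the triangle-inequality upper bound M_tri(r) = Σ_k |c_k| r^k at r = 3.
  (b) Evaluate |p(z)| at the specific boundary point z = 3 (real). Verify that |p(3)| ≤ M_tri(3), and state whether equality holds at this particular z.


Coefficients: c_0 = -1, c_1 = 0, c_2 = -4. Radius r = 3.
Part (a). Triangle bound: M_tri(r) = Σ_k |c_k| r^k
  = |-1|·3^0 + |0|·3^1 + |-4|·3^2
  = 1 + 0 + 36 = 37.
This bounds M(r) := max_{|z|=r} |p(z)| from above; equality holds iff all terms c_k z^k can be made to align in phase at a single z on |z|=r.
Part (b). At z = 3 (real, on the circle |z| = r):
  p(3) = (-1)·3^0 + (0)·3^1 + (-4)·3^2 = -37.
  |p(3)| = 37.
Since all nonzero coefficients share the same sign, |p(3)| = 37 = M_tri(3); the triangle bound is attained at z = 3, so in fact M(r) = 37.

M_tri(3) = 37; |p(3)| = 37; equality at z=3: yes.


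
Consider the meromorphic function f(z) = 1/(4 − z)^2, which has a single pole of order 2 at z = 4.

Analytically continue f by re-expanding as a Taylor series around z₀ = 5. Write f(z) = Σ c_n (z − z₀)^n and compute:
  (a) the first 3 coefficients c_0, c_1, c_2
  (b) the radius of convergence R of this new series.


Let w = z − z₀, so z = z₀ + w.
Then 4 − z = 4 − (z₀ + w) = (4 − z₀) − w = -1 − w.
f(z) = 1/(-1 − w)^2 = (1/(-1)^2) · (1 − w/(-1))^{−2}.
By the binomial series (1−u)^{−2} = Σ_{n≥0} C(n+1, 1) u^n for |u|<1, with u = w/(-1):
  c_n = C(n+1, 1) / (-1)^(n+2).
  c_0 = 1/(-1)^2 = 1.
  c_1 = 2/(-1)^3 = -2.
  c_2 = 3/(-1)^4 = 3.
The series is valid for |w/d| < 1, i.e. |z − z₀| < |d|.
Radius of convergence: R = |4 − z₀| = |-1| = 1 (distance from z₀ to the singularity z = 4).

c_0 = 1, c_1 = -2, c_2 = 3; R = 1.
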